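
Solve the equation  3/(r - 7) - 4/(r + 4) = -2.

r = -1.576 or r = 5.076

Multiply both sides by (r - 7)(r + 4):
3(r + 4) - 4(r - 7) = -2(r - 7)(r + 4).
Expand and collect terms: -2r² + 7r + 16 = 0.
By the quadratic formula, r = (-7 ± √177) / -4, so r ≈ -1.576 or r ≈ 5.076.
Neither value makes a denominator zero (r ≠ 7, r ≠ -4), so both are valid.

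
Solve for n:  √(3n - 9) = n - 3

n = 3 or n = 6

Square both sides: 3n - 9 = (n - 3)².
Expand and rearrange: n² - 9n + 18 = 0.
Solving gives n = 6 or n = 3.
Check each candidate in the original equation:
  n = 6: √(9) = 3, while n - 3 = 3 — valid.
  n = 3: √(0) = 0, while n - 3 = 0 — valid.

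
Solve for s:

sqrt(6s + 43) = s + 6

Square both sides: 6s + 43 = (s + 6)^2.
Expand and rearrange: s^2 + 6s - 7 = 0.
Solving gives s = 1 or s = -7.
Check each candidate in the original equation:
  s = 1: sqrt(49) = 7, while s + 6 = 7 — valid.
  s = -7: sqrt(1) = 1, while s + 6 = -1 — extraneous.

s = 1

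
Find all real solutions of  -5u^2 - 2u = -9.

Rearrange to standard form: -5u^2 - 2u + 9 = 0.
Discriminant: (-2)^2 - 4*(-5)*9 = 184.
Quadratic formula: u = (2 +/- sqrt(184)) / (-10).
So u = -sqrt(46)/5 - 1/5 ~= -1.5565 or u = -1/5 + sqrt(46)/5 ~= 1.1565.

u = -1.5565 or u = 1.1565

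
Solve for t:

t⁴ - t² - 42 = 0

Let u = t². The equation becomes u² - u - 42 = 0.
Factor: (u - 7)(u + 6) = 0, so u = 7 or u = -6.
t² = 7 gives t = ±√(7) ≈ ±2.6458.
t² = -6 < 0 has no real solution.

t = -2.6458 or t = 2.6458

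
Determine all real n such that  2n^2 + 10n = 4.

Rearrange to standard form: 2n^2 + 10n - 4 = 0.
Discriminant: (10)^2 - 4*2*(-4) = 132.
Quadratic formula: n = (-10 +/- sqrt(132)) / 4.
So n = -5/2 + sqrt(33)/2 ~= 0.3723 or n = -sqrt(33)/2 - 5/2 ~= -5.3723.

n = -5.3723 or n = 0.3723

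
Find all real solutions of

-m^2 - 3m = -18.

m = -6 or m = 3

Bring every term to one side: -m^2 - 3m + 18 = 0.
Factor: -1(m + 6)(m - 3) = 0.
So m = -6 or m = 3.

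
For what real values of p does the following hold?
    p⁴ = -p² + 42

p = -2.4495 or p = 2.4495

Let u = p². The equation becomes u² + u - 42 = 0.
Factor: (u - 6)(u + 7) = 0, so u = 6 or u = -7.
p² = 6 gives p = ±√(6) ≈ ±2.4495.
p² = -7 < 0 has no real solution.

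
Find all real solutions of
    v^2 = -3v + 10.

v = -5 or v = 2

Bring every term to one side: v^2 + 3v - 10 = 0.
Factor: (v + 5)(v - 2) = 0.
So v = -5 or v = 2.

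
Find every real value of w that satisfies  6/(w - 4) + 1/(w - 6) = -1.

w = -2.772 or w = 5.772

Multiply both sides by (w - 4)(w - 6):
6(w - 6) + (w - 4) = -(w - 4)(w - 6).
Expand and collect terms: -w² + 3w + 16 = 0.
By the quadratic formula, w = (-3 ± √73) / -2, so w ≈ -2.772 or w ≈ 5.772.
Neither value makes a denominator zero (w ≠ 4, w ≠ 6), so both are valid.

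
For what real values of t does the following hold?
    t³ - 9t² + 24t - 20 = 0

Possible rational roots are divisors of -20. Testing t = 5 gives 0, so (t - 5) is a factor.
Divide: t³ - 9t² + 24t - 20 = (t - 5)(t² - 4t + 4).
The quadratic has the repeated root t = 2.

t = 2 or t = 5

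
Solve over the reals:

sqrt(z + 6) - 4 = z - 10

Isolate the radical: sqrt(z + 6) = z - 6.
Square both sides: z + 6 = (z - 6)^2.
Expand and rearrange: z^2 - 13z + 30 = 0.
Solving gives z = 10 or z = 3.
Check each candidate in the original equation:
  z = 10: sqrt(16) = 4, while z - 6 = 4 — valid.
  z = 3: sqrt(9) = 3, while z - 6 = -3 — extraneous.

z = 10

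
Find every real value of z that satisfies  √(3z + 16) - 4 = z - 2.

Isolate the radical: √(3z + 16) = z + 2.
Square both sides: 3z + 16 = (z + 2)².
Expand and rearrange: z² + z - 12 = 0.
Solving gives z = 3 or z = -4.
Check each candidate in the original equation:
  z = 3: √(25) = 5, while z + 2 = 5 — valid.
  z = -4: √(4) = 2, while z + 2 = -2 — extraneous.

z = 3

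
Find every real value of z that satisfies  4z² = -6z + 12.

z = -2.6375 or z = 1.1375

Rearrange to standard form: 4z² + 6z - 12 = 0.
Discriminant: (6)² − 4·4·(-12) = 228.
Quadratic formula: z = (-6 ± √228) / 8.
So z = -3/4 + √(57)/4 ≈ 1.1375 or z = -√(57)/4 - 3/4 ≈ -2.6375.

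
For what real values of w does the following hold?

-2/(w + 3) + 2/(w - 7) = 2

Multiply both sides by (w + 3)(w - 7):
-2(w - 7) + 2(w + 3) = 2(w + 3)(w - 7).
Expand and collect terms: 2w² - 8w - 62 = 0.
By the quadratic formula, w = (8 ± √560) / 4, so w ≈ 7.9161 or w ≈ -3.9161.
Neither value makes a denominator zero (w ≠ -3, w ≠ 7), so both are valid.

w = -3.9161 or w = 7.9161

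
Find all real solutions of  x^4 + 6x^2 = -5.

No real solutions.

Let u = x^2. The equation becomes u^2 + 6u + 5 = 0.
Factor: (u + 5)(u + 1) = 0, so u = -5 or u = -1.
x^2 = -5 < 0 has no real solution.
x^2 = -1 < 0 has no real solution.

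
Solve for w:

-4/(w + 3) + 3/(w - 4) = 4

Multiply both sides by (w + 3)(w - 4):
-4(w - 4) + 3(w + 3) = 4(w + 3)(w - 4).
Expand and collect terms: 4w² - 3w - 73 = 0.
By the quadratic formula, w = (3 ± √1177) / 8, so w ≈ 4.6634 or w ≈ -3.9134.
Neither value makes a denominator zero (w ≠ -3, w ≠ 4), so both are valid.

w = -3.9134 or w = 4.6634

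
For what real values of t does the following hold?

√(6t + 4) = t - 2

t = 10

Square both sides: 6t + 4 = (t - 2)².
Expand and rearrange: t² - 10t = 0.
Solving gives t = 10 or t = 0.
Check each candidate in the original equation:
  t = 10: √(64) = 8, while t - 2 = 8 — valid.
  t = 0: √(4) = 2, while t - 2 = -2 — extraneous.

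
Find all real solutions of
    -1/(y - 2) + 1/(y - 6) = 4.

Multiply both sides by (y - 2)(y - 6):
-(y - 6) + (y - 2) = 4(y - 2)(y - 6).
Expand and collect terms: 4y² - 32y + 44 = 0.
By the quadratic formula, y = (32 ± √320) / 8, so y ≈ 6.2361 or y ≈ 1.7639.
Neither value makes a denominator zero (y ≠ 2, y ≠ 6), so both are valid.

y = 1.7639 or y = 6.2361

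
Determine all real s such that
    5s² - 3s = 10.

s = -1.1457 or s = 1.7457

Rearrange to standard form: 5s² - 3s - 10 = 0.
Discriminant: (-3)² − 4·5·(-10) = 209.
Quadratic formula: s = (3 ± √209) / 10.
So s = 3/10 + √(209)/10 ≈ 1.7457 or s = 3/10 - √(209)/10 ≈ -1.1457.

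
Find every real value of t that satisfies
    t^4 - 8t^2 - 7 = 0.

Let u = t^2. The equation becomes u^2 - 8u - 7 = 0.
By the quadratic formula, u = 4 + sqrt(23) or u = 4 - sqrt(23).
t^2 = 4 + sqrt(23) gives t = +/-sqrt(4 + sqrt(23)) ~= +/-2.9658.
t^2 = 4 - sqrt(23) < 0 has no real solution.

t = -2.9658 or t = 2.9658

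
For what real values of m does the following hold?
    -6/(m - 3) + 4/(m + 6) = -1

Multiply both sides by (m - 3)(m + 6):
-6(m + 6) + 4(m - 3) = -(m - 3)(m + 6).
Expand and collect terms: -m² - m + 66 = 0.
By the quadratic formula, m = (1 ± √265) / -2, so m ≈ -8.6394 or m ≈ 7.6394.
Neither value makes a denominator zero (m ≠ 3, m ≠ -6), so both are valid.

m = -8.6394 or m = 7.6394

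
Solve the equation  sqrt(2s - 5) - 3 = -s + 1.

Isolate the radical: sqrt(2s - 5) = -s + 4.
Square both sides: 2s - 5 = (-s + 4)^2.
Expand and rearrange: s^2 - 10s + 21 = 0.
Solving gives s = 7 or s = 3.
Check each candidate in the original equation:
  s = 7: sqrt(9) = 3, while -s + 4 = -3 — extraneous.
  s = 3: sqrt(1) = 1, while -s + 4 = 1 — valid.

s = 3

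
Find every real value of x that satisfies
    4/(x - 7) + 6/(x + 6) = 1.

x = -1.8655 or x = 12.8655

Multiply both sides by (x - 7)(x + 6):
4(x + 6) + 6(x - 7) = (x - 7)(x + 6).
Expand and collect terms: x² - 11x - 24 = 0.
By the quadratic formula, x = (11 ± √217) / 2, so x ≈ 12.8655 or x ≈ -1.8655.
Neither value makes a denominator zero (x ≠ 7, x ≠ -6), so both are valid.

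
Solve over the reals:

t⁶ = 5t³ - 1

Let u = t³. The equation becomes u² - 5u + 1 = 0.
By the quadratic formula, u = √(21)/2 + 5/2 or u = 5/2 - √(21)/2.
t³ = √(21)/2 + 5/2 gives t = ∛(√(21)/2 + 5/2) ≈ 1.6858.
t³ = 5/2 - √(21)/2 gives t = ∛(5/2 - √(21)/2) ≈ 0.5932.

t = 0.5932 or t = 1.6858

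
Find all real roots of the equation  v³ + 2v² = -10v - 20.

Rearrange: v³ + 2v² + 10v + 20 = 0.
Possible rational roots are divisors of 20. Testing v = -2 gives 0, so (v + 2) is a factor.
Divide: v³ + 2v² + 10v + 20 = (v + 2)(v² + 10).
The quadratic v² + 10 has discriminant -40 < 0, so no further real roots.

v = -2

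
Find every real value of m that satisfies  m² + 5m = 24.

m = -8 or m = 3

Bring every term to one side: m² + 5m - 24 = 0.
Factor: (m - 3)(m + 8) = 0.
So m = 3 or m = -8.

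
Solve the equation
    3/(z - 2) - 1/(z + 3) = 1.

Multiply both sides by (z - 2)(z + 3):
3(z + 3) - (z - 2) = (z - 2)(z + 3).
Expand and collect terms: z² - z - 17 = 0.
By the quadratic formula, z = (1 ± √69) / 2, so z ≈ 4.6533 or z ≈ -3.6533.
Neither value makes a denominator zero (z ≠ 2, z ≠ -3), so both are valid.

z = -3.6533 or z = 4.6533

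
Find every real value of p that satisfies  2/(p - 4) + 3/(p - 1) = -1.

Multiply both sides by (p - 4)(p - 1):
2(p - 1) + 3(p - 4) = -(p - 4)(p - 1).
Expand and collect terms: -p^2 + 10 = 0.
By the quadratic formula, p = (0 +/- sqrt(40)) / -2, so p ~= -3.1623 or p ~= 3.1623.
Neither value makes a denominator zero (p != 4, p != 1), so both are valid.

p = -3.1623 or p = 3.1623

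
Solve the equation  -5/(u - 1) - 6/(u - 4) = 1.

u = -8.5678 or u = 2.5678

Multiply both sides by (u - 1)(u - 4):
-5(u - 4) - 6(u - 1) = (u - 1)(u - 4).
Expand and collect terms: u^2 + 6u - 22 = 0.
By the quadratic formula, u = (-6 +/- sqrt(124)) / 2, so u ~= 2.5678 or u ~= -8.5678.
Neither value makes a denominator zero (u != 1, u != 4), so both are valid.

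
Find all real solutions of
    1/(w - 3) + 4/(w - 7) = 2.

Multiply both sides by (w - 3)(w - 7):
(w - 7) + 4(w - 3) = 2(w - 3)(w - 7).
Expand and collect terms: 2w^2 - 25w + 61 = 0.
By the quadratic formula, w = (25 +/- sqrt(137)) / 4, so w ~= 9.1762 or w ~= 3.3238.
Neither value makes a denominator zero (w != 3, w != 7), so both are valid.

w = 3.3238 or w = 9.1762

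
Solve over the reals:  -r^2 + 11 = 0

r = -3.3166 or r = 3.3166

Discriminant: (0)^2 - 4*(-1)*11 = 44.
Quadratic formula: r = (0 +/- sqrt(44)) / (-2).
So r = -sqrt(11) ~= -3.3166 or r = sqrt(11) ~= 3.3166.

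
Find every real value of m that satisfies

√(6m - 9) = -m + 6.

m = 3

Square both sides: 6m - 9 = (-m + 6)².
Expand and rearrange: m² - 18m + 45 = 0.
Solving gives m = 15 or m = 3.
Check each candidate in the original equation:
  m = 15: √(81) = 9, while -m + 6 = -9 — extraneous.
  m = 3: √(9) = 3, while -m + 6 = 3 — valid.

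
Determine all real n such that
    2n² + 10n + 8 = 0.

Factor: 2(n + 1)(n + 4) = 0.
So n = -1 or n = -4.

n = -4 or n = -1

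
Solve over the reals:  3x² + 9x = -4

Rearrange to standard form: 3x² + 9x + 4 = 0.
Discriminant: (9)² − 4·3·4 = 33.
Quadratic formula: x = (-9 ± √33) / 6.
So x = -3/2 + √(33)/6 ≈ -0.5426 or x = -3/2 - √(33)/6 ≈ -2.4574.

x = -2.4574 or x = -0.5426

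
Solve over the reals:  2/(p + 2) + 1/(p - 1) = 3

Multiply both sides by (p + 2)(p - 1):
2(p - 1) + (p + 2) = 3(p + 2)(p - 1).
Expand and collect terms: 3p² - 6 = 0.
By the quadratic formula, p = (0 ± √72) / 6, so p ≈ 1.4142 or p ≈ -1.4142.
Neither value makes a denominator zero (p ≠ -2, p ≠ 1), so both are valid.

p = -1.4142 or p = 1.4142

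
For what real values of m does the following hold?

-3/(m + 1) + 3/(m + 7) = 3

Multiply both sides by (m + 1)(m + 7):
-3(m + 7) + 3(m + 1) = 3(m + 1)(m + 7).
Expand and collect terms: 3m^2 + 24m + 39 = 0.
By the quadratic formula, m = (-24 +/- sqrt(108)) / 6, so m ~= -2.2679 or m ~= -5.7321.
Neither value makes a denominator zero (m != -1, m != -7), so both are valid.

m = -5.7321 or m = -2.2679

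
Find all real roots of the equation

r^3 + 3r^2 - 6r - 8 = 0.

Possible rational roots are divisors of -8. Testing r = -1 gives 0, so (r + 1) is a factor.
Divide: r^3 + 3r^2 - 6r - 8 = (r + 1)(r^2 + 2r - 8).
Factor the quadratic: r = 2 or r = -4.

r = -4 or r = -1 or r = 2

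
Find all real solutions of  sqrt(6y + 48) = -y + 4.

y = -2

Square both sides: 6y + 48 = (-y + 4)^2.
Expand and rearrange: y^2 - 14y - 32 = 0.
Solving gives y = 16 or y = -2.
Check each candidate in the original equation:
  y = 16: sqrt(144) = 12, while -y + 4 = -12 — extraneous.
  y = -2: sqrt(36) = 6, while -y + 4 = 6 — valid.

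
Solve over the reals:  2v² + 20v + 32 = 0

v = -8 or v = -2

Factor: 2(v + 2)(v + 8) = 0.
So v = -2 or v = -8.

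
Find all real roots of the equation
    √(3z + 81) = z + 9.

Square both sides: 3z + 81 = (z + 9)².
Expand and rearrange: z² + 15z = 0.
Solving gives z = 0 or z = -15.
Check each candidate in the original equation:
  z = 0: √(81) = 9, while z + 9 = 9 — valid.
  z = -15: √(36) = 6, while z + 9 = -6 — extraneous.

z = 0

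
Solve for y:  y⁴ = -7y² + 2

y = -0.5243 or y = 0.5243

Let u = y². The equation becomes u² + 7u - 2 = 0.
By the quadratic formula, u = -7/2 + √(57)/2 or u = -√(57)/2 - 7/2.
y² = -7/2 + √(57)/2 gives y = ±√(-7/2 + √(57)/2) ≈ ±0.5243.
y² = -√(57)/2 - 7/2 < 0 has no real solution.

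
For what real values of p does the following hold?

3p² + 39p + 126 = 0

Factor: 3(p + 6)(p + 7) = 0.
So p = -6 or p = -7.

p = -7 or p = -6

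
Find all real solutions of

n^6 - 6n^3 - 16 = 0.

n = -1.2599 or n = 2

Let u = n^3. The equation becomes u^2 - 6u - 16 = 0.
Factor: (u + 2)(u - 8) = 0, so u = -2 or u = 8.
n^3 = -2 gives n = -(2)^(1/3) ~= -1.2599.
n^3 = 8 gives n = 2.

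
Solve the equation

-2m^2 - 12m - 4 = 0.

m = -5.6458 or m = -0.3542

Discriminant: (-12)^2 - 4*(-2)*(-4) = 112.
Quadratic formula: m = (12 +/- sqrt(112)) / (-4).
So m = -3 - sqrt(7) ~= -5.6458 or m = -3 + sqrt(7) ~= -0.3542.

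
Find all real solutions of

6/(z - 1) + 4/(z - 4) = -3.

z = -1.6218 or z = 3.2885

Multiply both sides by (z - 1)(z - 4):
6(z - 4) + 4(z - 1) = -3(z - 1)(z - 4).
Expand and collect terms: -3z² + 5z + 16 = 0.
By the quadratic formula, z = (-5 ± √217) / -6, so z ≈ -1.6218 or z ≈ 3.2885.
Neither value makes a denominator zero (z ≠ 1, z ≠ 4), so both are valid.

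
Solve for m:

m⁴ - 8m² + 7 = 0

m = -2.6458 or m = -1 or m = 1 or m = 2.6458

Let u = m². The equation becomes u² - 8u + 7 = 0.
Factor: (u - 1)(u - 7) = 0, so u = 1 or u = 7.
m² = 1 gives m = ±1.
m² = 7 gives m = ±√(7) ≈ ±2.6458.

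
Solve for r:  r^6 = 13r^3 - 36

Let u = r^3. The equation becomes u^2 - 13u + 36 = 0.
Factor: (u - 4)(u - 9) = 0, so u = 4 or u = 9.
r^3 = 4 gives r = (4)^(1/3) ~= 1.5874.
r^3 = 9 gives r = (9)^(1/3) ~= 2.0801.

r = 1.5874 or r = 2.0801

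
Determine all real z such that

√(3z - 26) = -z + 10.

Square both sides: 3z - 26 = (-z + 10)².
Expand and rearrange: z² - 23z + 126 = 0.
Solving gives z = 14 or z = 9.
Check each candidate in the original equation:
  z = 14: √(16) = 4, while -z + 10 = -4 — extraneous.
  z = 9: √(1) = 1, while -z + 10 = 1 — valid.

z = 9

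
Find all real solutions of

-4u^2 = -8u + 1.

Rearrange to standard form: -4u^2 + 8u - 1 = 0.
Discriminant: (8)^2 - 4*(-4)*(-1) = 48.
Quadratic formula: u = (-8 +/- sqrt(48)) / (-8).
So u = 1 - sqrt(3)/2 ~= 0.134 or u = sqrt(3)/2 + 1 ~= 1.866.

u = 0.134 or u = 1.866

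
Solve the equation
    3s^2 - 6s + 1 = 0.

s = 0.1835 or s = 1.8165

Discriminant: (-6)^2 - 4*3*1 = 24.
Quadratic formula: s = (6 +/- sqrt(24)) / 6.
So s = sqrt(6)/3 + 1 ~= 1.8165 or s = 1 - sqrt(6)/3 ~= 0.1835.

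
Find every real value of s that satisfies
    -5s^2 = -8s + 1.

Rearrange to standard form: -5s^2 + 8s - 1 = 0.
Discriminant: (8)^2 - 4*(-5)*(-1) = 44.
Quadratic formula: s = (-8 +/- sqrt(44)) / (-10).
So s = 4/5 - sqrt(11)/5 ~= 0.1367 or s = sqrt(11)/5 + 4/5 ~= 1.4633.

s = 0.1367 or s = 1.4633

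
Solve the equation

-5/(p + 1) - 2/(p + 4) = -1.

p = -3.3589 or p = 5.3589

Multiply both sides by (p + 1)(p + 4):
-5(p + 4) - 2(p + 1) = -(p + 1)(p + 4).
Expand and collect terms: -p^2 + 2p + 18 = 0.
By the quadratic formula, p = (-2 +/- sqrt(76)) / -2, so p ~= -3.3589 or p ~= 5.3589.
Neither value makes a denominator zero (p != -1, p != -4), so both are valid.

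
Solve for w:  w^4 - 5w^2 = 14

Let u = w^2. The equation becomes u^2 - 5u - 14 = 0.
Factor: (u + 2)(u - 7) = 0, so u = -2 or u = 7.
w^2 = -2 < 0 has no real solution.
w^2 = 7 gives w = +/-sqrt(7) ~= +/-2.6458.

w = -2.6458 or w = 2.6458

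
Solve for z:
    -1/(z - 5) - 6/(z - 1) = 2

Multiply both sides by (z - 5)(z - 1):
-(z - 1) - 6(z - 5) = 2(z - 5)(z - 1).
Expand and collect terms: 2z^2 - 5z - 21 = 0.
By the quadratic formula, z = (5 +/- sqrt(193)) / 4, so z ~= 4.7231 or z ~= -2.2231.
Neither value makes a denominator zero (z != 5, z != 1), so both are valid.

z = -2.2231 or z = 4.7231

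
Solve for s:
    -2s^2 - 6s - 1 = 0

s = -2.8229 or s = -0.1771

Discriminant: (-6)^2 - 4*(-2)*(-1) = 28.
Quadratic formula: s = (6 +/- sqrt(28)) / (-4).
So s = -3/2 - sqrt(7)/2 ~= -2.8229 or s = -3/2 + sqrt(7)/2 ~= -0.1771.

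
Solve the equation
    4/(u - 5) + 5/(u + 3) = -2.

u = -6.0523 or u = 3.5523

Multiply both sides by (u - 5)(u + 3):
4(u + 3) + 5(u - 5) = -2(u - 5)(u + 3).
Expand and collect terms: -2u² - 5u + 43 = 0.
By the quadratic formula, u = (5 ± √369) / -4, so u ≈ -6.0523 or u ≈ 3.5523.
Neither value makes a denominator zero (u ≠ 5, u ≠ -3), so both are valid.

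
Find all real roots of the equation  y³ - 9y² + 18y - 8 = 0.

Possible rational roots are divisors of -8. Testing y = 2 gives 0, so (y - 2) is a factor.
Divide: y³ - 9y² + 18y - 8 = (y - 2)(y² - 7y + 4).
Apply the quadratic formula to y² - 7y + 4 = 0: y = (7 ± √33)/2, i.e. y ≈ 6.3723 or y ≈ 0.6277.

y = 0.6277 or y = 2 or y = 6.3723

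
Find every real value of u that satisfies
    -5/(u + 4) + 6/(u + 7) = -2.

Multiply both sides by (u + 4)(u + 7):
-5(u + 7) + 6(u + 4) = -2(u + 4)(u + 7).
Expand and collect terms: -2u^2 - 23u - 45 = 0.
Factor or apply the quadratic formula: u = -9 or u = -2.5.
Neither value makes a denominator zero (u != -4, u != -7), so both are valid.

u = -9 or u = -2.5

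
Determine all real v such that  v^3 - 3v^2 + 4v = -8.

Rearrange: v^3 - 3v^2 + 4v + 8 = 0.
Possible rational roots are divisors of 8. Testing v = -1 gives 0, so (v + 1) is a factor.
Divide: v^3 - 3v^2 + 4v + 8 = (v + 1)(v^2 - 4v + 8).
The quadratic v^2 - 4v + 8 has discriminant -16 < 0, so no further real roots.

v = -1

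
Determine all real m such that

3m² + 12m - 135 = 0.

Factor: 3(m - 5)(m + 9) = 0.
So m = 5 or m = -9.

m = -9 or m = 5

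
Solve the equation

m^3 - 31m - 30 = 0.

m = -5 or m = -1 or m = 6

Possible rational roots are divisors of -30. Testing m = -5 gives 0, so (m + 5) is a factor.
Divide: m^3 - 31m - 30 = (m + 5)(m^2 - 5m - 6).
Factor the quadratic: m = 6 or m = -1.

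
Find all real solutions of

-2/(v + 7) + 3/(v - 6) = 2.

v = -7.9026 or v = 7.4026

Multiply both sides by (v + 7)(v - 6):
-2(v - 6) + 3(v + 7) = 2(v + 7)(v - 6).
Expand and collect terms: 2v² + v - 117 = 0.
By the quadratic formula, v = (-1 ± √937) / 4, so v ≈ 7.4026 or v ≈ -7.9026.
Neither value makes a denominator zero (v ≠ -7, v ≠ 6), so both are valid.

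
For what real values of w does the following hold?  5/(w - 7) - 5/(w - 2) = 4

w = 0.9645 or w = 8.0355

Multiply both sides by (w - 7)(w - 2):
5(w - 2) - 5(w - 7) = 4(w - 7)(w - 2).
Expand and collect terms: 4w² - 36w + 31 = 0.
By the quadratic formula, w = (36 ± √800) / 8, so w ≈ 8.0355 or w ≈ 0.9645.
Neither value makes a denominator zero (w ≠ 7, w ≠ 2), so both are valid.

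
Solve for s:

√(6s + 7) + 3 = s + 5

s = -1 or s = 3

Isolate the radical: √(6s + 7) = s + 2.
Square both sides: 6s + 7 = (s + 2)².
Expand and rearrange: s² - 2s - 3 = 0.
Solving gives s = 3 or s = -1.
Check each candidate in the original equation:
  s = 3: √(25) = 5, while s + 2 = 5 — valid.
  s = -1: √(1) = 1, while s + 2 = 1 — valid.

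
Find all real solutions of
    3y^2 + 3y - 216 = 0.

y = -9 or y = 8

Factor: 3(y + 9)(y - 8) = 0.
So y = -9 or y = 8.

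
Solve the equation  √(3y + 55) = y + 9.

Square both sides: 3y + 55 = (y + 9)².
Expand and rearrange: y² + 15y + 26 = 0.
Solving gives y = -2 or y = -13.
Check each candidate in the original equation:
  y = -2: √(49) = 7, while y + 9 = 7 — valid.
  y = -13: √(16) = 4, while y + 9 = -4 — extraneous.

y = -2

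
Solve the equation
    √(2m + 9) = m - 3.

Square both sides: 2m + 9 = (m - 3)².
Expand and rearrange: m² - 8m = 0.
Solving gives m = 8 or m = 0.
Check each candidate in the original equation:
  m = 8: √(25) = 5, while m - 3 = 5 — valid.
  m = 0: √(9) = 3, while m - 3 = -3 — extraneous.

m = 8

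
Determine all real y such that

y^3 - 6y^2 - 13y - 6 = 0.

Possible rational roots are divisors of -6. Testing y = -1 gives 0, so (y + 1) is a factor.
Divide: y^3 - 6y^2 - 13y - 6 = (y + 1)(y^2 - 7y - 6).
Apply the quadratic formula to y^2 - 7y - 6 = 0: y = (7 +/- sqrt(73))/2, i.e. y ~= 7.772 or y ~= -0.772.

y = -1 or y = -0.772 or y = 7.772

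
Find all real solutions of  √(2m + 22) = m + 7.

m = -3

Square both sides: 2m + 22 = (m + 7)².
Expand and rearrange: m² + 12m + 27 = 0.
Solving gives m = -3 or m = -9.
Check each candidate in the original equation:
  m = -3: √(16) = 4, while m + 7 = 4 — valid.
  m = -9: √(4) = 2, while m + 7 = -2 — extraneous.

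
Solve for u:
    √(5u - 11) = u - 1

Square both sides: 5u - 11 = (u - 1)².
Expand and rearrange: u² - 7u + 12 = 0.
Solving gives u = 4 or u = 3.
Check each candidate in the original equation:
  u = 4: √(9) = 3, while u - 1 = 3 — valid.
  u = 3: √(4) = 2, while u - 1 = 2 — valid.

u = 3 or u = 4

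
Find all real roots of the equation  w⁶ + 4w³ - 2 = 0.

w = -1.6448 or w = 0.766

Let u = w³. The equation becomes u² + 4u - 2 = 0.
By the quadratic formula, u = -2 + √(6) or u = -√(6) - 2.
w³ = -2 + √(6) gives w = ∛(-2 + √(6)) ≈ 0.766.
w³ = -√(6) - 2 gives w = -∛(2 + √(6)) ≈ -1.6448.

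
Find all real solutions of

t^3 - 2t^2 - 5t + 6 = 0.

Possible rational roots are divisors of 6. Testing t = 3 gives 0, so (t - 3) is a factor.
Divide: t^3 - 2t^2 - 5t + 6 = (t - 3)(t^2 + t - 2).
Factor the quadratic: t = 1 or t = -2.

t = -2 or t = 1 or t = 3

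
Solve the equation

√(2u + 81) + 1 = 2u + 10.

Isolate the radical: √(2u + 81) = 2u + 9.
Square both sides: 2u + 81 = (2u + 9)².
Expand and rearrange: 4u² + 34u = 0.
Solving gives u = 0 or u = -8.5.
Check each candidate in the original equation:
  u = 0: √(81) = 9, while 2u + 9 = 9 — valid.
  u = -8.5: √(64) = 8, while 2u + 9 = -8 — extraneous.

u = 0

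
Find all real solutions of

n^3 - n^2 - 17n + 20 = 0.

n = -4.1926 or n = 1.1926 or n = 4

Possible rational roots are divisors of 20. Testing n = 4 gives 0, so (n - 4) is a factor.
Divide: n^3 - n^2 - 17n + 20 = (n - 4)(n^2 + 3n - 5).
Apply the quadratic formula to n^2 + 3n - 5 = 0: n = (-3 +/- sqrt(29))/2, i.e. n ~= 1.1926 or n ~= -4.1926.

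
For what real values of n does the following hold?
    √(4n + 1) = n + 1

n = 0 or n = 2

Square both sides: 4n + 1 = (n + 1)².
Expand and rearrange: n² - 2n = 0.
Solving gives n = 2 or n = 0.
Check each candidate in the original equation:
  n = 2: √(9) = 3, while n + 1 = 3 — valid.
  n = 0: √(1) = 1, while n + 1 = 1 — valid.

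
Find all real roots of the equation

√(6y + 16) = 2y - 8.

y = 8

Square both sides: 6y + 16 = (2y - 8)².
Expand and rearrange: 4y² - 38y + 48 = 0.
Solving gives y = 8 or y = 1.5.
Check each candidate in the original equation:
  y = 8: √(64) = 8, while 2y - 8 = 8 — valid.
  y = 1.5: √(25) = 5, while 2y - 8 = -5 — extraneous.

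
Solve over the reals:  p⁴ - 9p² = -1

Let u = p². The equation becomes u² - 9u + 1 = 0.
By the quadratic formula, u = √(77)/2 + 9/2 or u = 9/2 - √(77)/2.
p² = √(77)/2 + 9/2 gives p = ±√(√(77)/2 + 9/2) ≈ ±2.9812.
p² = 9/2 - √(77)/2 gives p = ±√(9/2 - √(77)/2) ≈ ±0.3354.

p = -2.9812 or p = -0.3354 or p = 0.3354 or p = 2.9812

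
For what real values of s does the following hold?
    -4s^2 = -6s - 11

Rearrange to standard form: -4s^2 + 6s + 11 = 0.
Discriminant: (6)^2 - 4*(-4)*11 = 212.
Quadratic formula: s = (-6 +/- sqrt(212)) / (-8).
So s = 3/4 - sqrt(53)/4 ~= -1.07 or s = 3/4 + sqrt(53)/4 ~= 2.57.

s = -1.07 or s = 2.57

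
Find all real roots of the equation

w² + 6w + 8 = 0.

w = -4 or w = -2

Factor: (w + 2)(w + 4) = 0.
So w = -2 or w = -4.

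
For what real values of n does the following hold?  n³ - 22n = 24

Rearrange: n³ - 22n - 24 = 0.
Possible rational roots are divisors of -24. Testing n = -4 gives 0, so (n + 4) is a factor.
Divide: n³ - 22n - 24 = (n + 4)(n² - 4n - 6).
Apply the quadratic formula to n² - 4n - 6 = 0: n = (4 ± √40)/2, i.e. n ≈ 5.1623 or n ≈ -1.1623.

n = -4 or n = -1.1623 or n = 5.1623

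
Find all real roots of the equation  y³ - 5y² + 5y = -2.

y = -0.3028 or y = 2 or y = 3.3028

Rearrange: y³ - 5y² + 5y + 2 = 0.
Possible rational roots are divisors of 2. Testing y = 2 gives 0, so (y - 2) is a factor.
Divide: y³ - 5y² + 5y + 2 = (y - 2)(y² - 3y - 1).
Apply the quadratic formula to y² - 3y - 1 = 0: y = (3 ± √13)/2, i.e. y ≈ 3.3028 or y ≈ -0.3028.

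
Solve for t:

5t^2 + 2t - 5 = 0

Discriminant: (2)^2 - 4*5*(-5) = 104.
Quadratic formula: t = (-2 +/- sqrt(104)) / 10.
So t = -1/5 + sqrt(26)/5 ~= 0.8198 or t = -sqrt(26)/5 - 1/5 ~= -1.2198.

t = -1.2198 or t = 0.8198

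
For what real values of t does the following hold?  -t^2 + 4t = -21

t = -3 or t = 7

Bring every term to one side: -t^2 + 4t + 21 = 0.
Factor: -1(t - 7)(t + 3) = 0.
So t = 7 or t = -3.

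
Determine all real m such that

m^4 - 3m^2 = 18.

m = -2.4495 or m = 2.4495

Let u = m^2. The equation becomes u^2 - 3u - 18 = 0.
Factor: (u + 3)(u - 6) = 0, so u = -3 or u = 6.
m^2 = -3 < 0 has no real solution.
m^2 = 6 gives m = +/-sqrt(6) ~= +/-2.4495.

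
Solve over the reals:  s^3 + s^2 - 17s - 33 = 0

s = -3 or s = -2.4641 or s = 4.4641

Possible rational roots are divisors of -33. Testing s = -3 gives 0, so (s + 3) is a factor.
Divide: s^3 + s^2 - 17s - 33 = (s + 3)(s^2 - 2s - 11).
Apply the quadratic formula to s^2 - 2s - 11 = 0: s = (2 +/- sqrt(48))/2, i.e. s ~= 4.4641 or s ~= -2.4641.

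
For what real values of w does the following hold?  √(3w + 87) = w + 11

w = -2

Square both sides: 3w + 87 = (w + 11)².
Expand and rearrange: w² + 19w + 34 = 0.
Solving gives w = -2 or w = -17.
Check each candidate in the original equation:
  w = -2: √(81) = 9, while w + 11 = 9 — valid.
  w = -17: √(36) = 6, while w + 11 = -6 — extraneous.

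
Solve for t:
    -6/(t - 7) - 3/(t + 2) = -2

t = -0.9124 or t = 10.4124

Multiply both sides by (t - 7)(t + 2):
-6(t + 2) - 3(t - 7) = -2(t - 7)(t + 2).
Expand and collect terms: -2t^2 + 19t + 19 = 0.
By the quadratic formula, t = (-19 +/- sqrt(513)) / -4, so t ~= -0.9124 or t ~= 10.4124.
Neither value makes a denominator zero (t != 7, t != -2), so both are valid.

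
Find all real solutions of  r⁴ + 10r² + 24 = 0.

No real solutions.

Let u = r². The equation becomes u² + 10u + 24 = 0.
Factor: (u + 6)(u + 4) = 0, so u = -6 or u = -4.
r² = -6 < 0 has no real solution.
r² = -4 < 0 has no real solution.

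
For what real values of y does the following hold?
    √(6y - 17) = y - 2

Square both sides: 6y - 17 = (y - 2)².
Expand and rearrange: y² - 10y + 21 = 0.
Solving gives y = 7 or y = 3.
Check each candidate in the original equation:
  y = 7: √(25) = 5, while y - 2 = 5 — valid.
  y = 3: √(1) = 1, while y - 2 = 1 — valid.

y = 3 or y = 7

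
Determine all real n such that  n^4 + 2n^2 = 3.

n = -1 or n = 1

Let u = n^2. The equation becomes u^2 + 2u - 3 = 0.
Factor: (u + 3)(u - 1) = 0, so u = -3 or u = 1.
n^2 = -3 < 0 has no real solution.
n^2 = 1 gives n = +/-1.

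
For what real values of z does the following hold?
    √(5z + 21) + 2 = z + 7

z = -4 or z = -1

Isolate the radical: √(5z + 21) = z + 5.
Square both sides: 5z + 21 = (z + 5)².
Expand and rearrange: z² + 5z + 4 = 0.
Solving gives z = -1 or z = -4.
Check each candidate in the original equation:
  z = -1: √(16) = 4, while z + 5 = 4 — valid.
  z = -4: √(1) = 1, while z + 5 = 1 — valid.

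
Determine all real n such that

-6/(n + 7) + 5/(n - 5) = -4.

n = -5.2926 or n = 3.5426

Multiply both sides by (n + 7)(n - 5):
-6(n - 5) + 5(n + 7) = -4(n + 7)(n - 5).
Expand and collect terms: -4n^2 - 7n + 75 = 0.
By the quadratic formula, n = (7 +/- sqrt(1249)) / -8, so n ~= -5.2926 or n ~= 3.5426.
Neither value makes a denominator zero (n != -7, n != 5), so both are valid.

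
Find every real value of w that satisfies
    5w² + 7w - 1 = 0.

Discriminant: (7)² − 4·5·(-1) = 69.
Quadratic formula: w = (-7 ± √69) / 10.
So w = -7/10 + √(69)/10 ≈ 0.1307 or w = -√(69)/10 - 7/10 ≈ -1.5307.

w = -1.5307 or w = 0.1307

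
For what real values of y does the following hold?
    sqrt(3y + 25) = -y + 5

Square both sides: 3y + 25 = (-y + 5)^2.
Expand and rearrange: y^2 - 13y = 0.
Solving gives y = 13 or y = 0.
Check each candidate in the original equation:
  y = 13: sqrt(64) = 8, while -y + 5 = -8 — extraneous.
  y = 0: sqrt(25) = 5, while -y + 5 = 5 — valid.

y = 0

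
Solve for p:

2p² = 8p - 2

p = 0.2679 or p = 3.7321

Rearrange to standard form: 2p² - 8p + 2 = 0.
Discriminant: (-8)² − 4·2·2 = 48.
Quadratic formula: p = (8 ± √48) / 4.
So p = √(3) + 2 ≈ 3.7321 or p = 2 - √(3) ≈ 0.2679.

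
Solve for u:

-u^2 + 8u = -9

Bring every term to one side: -u^2 + 8u + 9 = 0.
Factor: -1(u + 1)(u - 9) = 0.
So u = -1 or u = 9.

u = -1 or u = 9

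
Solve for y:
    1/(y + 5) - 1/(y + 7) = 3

Multiply both sides by (y + 5)(y + 7):
(y + 7) - (y + 5) = 3(y + 5)(y + 7).
Expand and collect terms: 3y^2 + 36y + 103 = 0.
By the quadratic formula, y = (-36 +/- sqrt(60)) / 6, so y ~= -4.709 or y ~= -7.291.
Neither value makes a denominator zero (y != -5, y != -7), so both are valid.

y = -7.291 or y = -4.709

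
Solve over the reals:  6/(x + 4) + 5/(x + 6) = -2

Multiply both sides by (x + 4)(x + 6):
6(x + 6) + 5(x + 4) = -2(x + 4)(x + 6).
Expand and collect terms: -2x² - 31x - 104 = 0.
By the quadratic formula, x = (31 ± √129) / -4, so x ≈ -10.5895 or x ≈ -4.9105.
Neither value makes a denominator zero (x ≠ -4, x ≠ -6), so both are valid.

x = -10.5895 or x = -4.9105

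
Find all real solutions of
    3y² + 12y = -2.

Rearrange to standard form: 3y² + 12y + 2 = 0.
Discriminant: (12)² − 4·3·2 = 120.
Quadratic formula: y = (-12 ± √120) / 6.
So y = -2 + √(30)/3 ≈ -0.1743 or y = -2 - √(30)/3 ≈ -3.8257.

y = -3.8257 or y = -0.1743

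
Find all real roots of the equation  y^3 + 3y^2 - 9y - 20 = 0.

Possible rational roots are divisors of -20. Testing y = -4 gives 0, so (y + 4) is a factor.
Divide: y^3 + 3y^2 - 9y - 20 = (y + 4)(y^2 - y - 5).
Apply the quadratic formula to y^2 - y - 5 = 0: y = (1 +/- sqrt(21))/2, i.e. y ~= 2.7913 or y ~= -1.7913.

y = -4 or y = -1.7913 or y = 2.7913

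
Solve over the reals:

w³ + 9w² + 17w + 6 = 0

w = -6.5414 or w = -2 or w = -0.4586

Possible rational roots are divisors of 6. Testing w = -2 gives 0, so (w + 2) is a factor.
Divide: w³ + 9w² + 17w + 6 = (w + 2)(w² + 7w + 3).
Apply the quadratic formula to w² + 7w + 3 = 0: w = (-7 ± √37)/2, i.e. w ≈ -0.4586 or w ≈ -6.5414.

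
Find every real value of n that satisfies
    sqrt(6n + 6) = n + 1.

n = -1 or n = 5

Square both sides: 6n + 6 = (n + 1)^2.
Expand and rearrange: n^2 - 4n - 5 = 0.
Solving gives n = 5 or n = -1.
Check each candidate in the original equation:
  n = 5: sqrt(36) = 6, while n + 1 = 6 — valid.
  n = -1: sqrt(0) = 0, while n + 1 = 0 — valid.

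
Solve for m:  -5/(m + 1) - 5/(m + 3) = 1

Multiply both sides by (m + 1)(m + 3):
-5(m + 3) - 5(m + 1) = (m + 1)(m + 3).
Expand and collect terms: m^2 + 14m + 23 = 0.
By the quadratic formula, m = (-14 +/- sqrt(104)) / 2, so m ~= -1.901 or m ~= -12.099.
Neither value makes a denominator zero (m != -1, m != -3), so both are valid.

m = -12.099 or m = -1.901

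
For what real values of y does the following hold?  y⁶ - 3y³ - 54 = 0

Let u = y³. The equation becomes u² - 3u - 54 = 0.
Factor: (u - 9)(u + 6) = 0, so u = 9 or u = -6.
y³ = 9 gives y = ∛(9) ≈ 2.0801.
y³ = -6 gives y = -∛(6) ≈ -1.8171.

y = -1.8171 or y = 2.0801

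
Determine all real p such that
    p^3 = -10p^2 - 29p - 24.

p = -5.5616 or p = -3 or p = -1.4384

Rearrange: p^3 + 10p^2 + 29p + 24 = 0.
Possible rational roots are divisors of 24. Testing p = -3 gives 0, so (p + 3) is a factor.
Divide: p^3 + 10p^2 + 29p + 24 = (p + 3)(p^2 + 7p + 8).
Apply the quadratic formula to p^2 + 7p + 8 = 0: p = (-7 +/- sqrt(17))/2, i.e. p ~= -1.4384 or p ~= -5.5616.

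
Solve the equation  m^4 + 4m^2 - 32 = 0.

m = -2 or m = 2

Let u = m^2. The equation becomes u^2 + 4u - 32 = 0.
Factor: (u - 4)(u + 8) = 0, so u = 4 or u = -8.
m^2 = 4 gives m = +/-2.
m^2 = -8 < 0 has no real solution.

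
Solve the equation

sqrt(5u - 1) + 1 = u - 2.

u = 10

Isolate the radical: sqrt(5u - 1) = u - 3.
Square both sides: 5u - 1 = (u - 3)^2.
Expand and rearrange: u^2 - 11u + 10 = 0.
Solving gives u = 10 or u = 1.
Check each candidate in the original equation:
  u = 10: sqrt(49) = 7, while u - 3 = 7 — valid.
  u = 1: sqrt(4) = 2, while u - 3 = -2 — extraneous.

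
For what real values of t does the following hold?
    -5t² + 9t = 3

t = 0.4417 or t = 1.3583

Rearrange to standard form: -5t² + 9t - 3 = 0.
Discriminant: (9)² − 4·(-5)·(-3) = 21.
Quadratic formula: t = (-9 ± √21) / (-10).
So t = 9/10 - √(21)/10 ≈ 0.4417 or t = √(21)/10 + 9/10 ≈ 1.3583.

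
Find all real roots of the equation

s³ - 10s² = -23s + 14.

Rearrange: s³ - 10s² + 23s - 14 = 0.
Possible rational roots are divisors of -14. Testing s = 2 gives 0, so (s - 2) is a factor.
Divide: s³ - 10s² + 23s - 14 = (s - 2)(s² - 8s + 7).
Factor the quadratic: s = 7 or s = 1.

s = 1 or s = 2 or s = 7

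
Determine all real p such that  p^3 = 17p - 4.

p = -4.2361 or p = 0.2361 or p = 4

Rearrange: p^3 - 17p + 4 = 0.
Possible rational roots are divisors of 4. Testing p = 4 gives 0, so (p - 4) is a factor.
Divide: p^3 - 17p + 4 = (p - 4)(p^2 + 4p - 1).
Apply the quadratic formula to p^2 + 4p - 1 = 0: p = (-4 +/- sqrt(20))/2, i.e. p ~= 0.2361 or p ~= -4.2361.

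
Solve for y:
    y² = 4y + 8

Rearrange to standard form: y² - 4y - 8 = 0.
Discriminant: (-4)² − 4·1·(-8) = 48.
Quadratic formula: y = (4 ± √48) / 2.
So y = 2 + 2·√(3) ≈ 5.4641 or y = 2 - 2·√(3) ≈ -1.4641.

y = -1.4641 or y = 5.4641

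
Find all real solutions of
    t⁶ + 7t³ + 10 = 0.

Let u = t³. The equation becomes u² + 7u + 10 = 0.
Factor: (u + 2)(u + 5) = 0, so u = -2 or u = -5.
t³ = -2 gives t = -∛(2) ≈ -1.2599.
t³ = -5 gives t = -∛(5) ≈ -1.71.

t = -1.71 or t = -1.2599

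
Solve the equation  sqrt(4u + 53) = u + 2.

u = 7

Square both sides: 4u + 53 = (u + 2)^2.
Expand and rearrange: u^2 - 49 = 0.
Solving gives u = 7 or u = -7.
Check each candidate in the original equation:
  u = 7: sqrt(81) = 9, while u + 2 = 9 — valid.
  u = -7: sqrt(25) = 5, while u + 2 = -5 — extraneous.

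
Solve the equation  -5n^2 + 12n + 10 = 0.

n = -0.6547 or n = 3.0547

Discriminant: (12)^2 - 4*(-5)*10 = 344.
Quadratic formula: n = (-12 +/- sqrt(344)) / (-10).
So n = 6/5 - sqrt(86)/5 ~= -0.6547 or n = 6/5 + sqrt(86)/5 ~= 3.0547.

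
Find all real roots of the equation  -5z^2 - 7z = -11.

z = -2.3401 or z = 0.9401

Rearrange to standard form: -5z^2 - 7z + 11 = 0.
Discriminant: (-7)^2 - 4*(-5)*11 = 269.
Quadratic formula: z = (7 +/- sqrt(269)) / (-10).
So z = -sqrt(269)/10 - 7/10 ~= -2.3401 or z = -7/10 + sqrt(269)/10 ~= 0.9401.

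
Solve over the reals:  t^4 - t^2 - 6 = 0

t = -1.7321 or t = 1.7321

Let u = t^2. The equation becomes u^2 - u - 6 = 0.
Factor: (u - 3)(u + 2) = 0, so u = 3 or u = -2.
t^2 = 3 gives t = +/-sqrt(3) ~= +/-1.7321.
t^2 = -2 < 0 has no real solution.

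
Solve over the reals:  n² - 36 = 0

n = -6 or n = 6

Factor: (n - 6)(n + 6) = 0.
So n = 6 or n = -6.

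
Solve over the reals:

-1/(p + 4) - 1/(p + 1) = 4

p = -4.2707 or p = -1.2293

Multiply both sides by (p + 4)(p + 1):
-(p + 1) - (p + 4) = 4(p + 4)(p + 1).
Expand and collect terms: 4p² + 22p + 21 = 0.
By the quadratic formula, p = (-22 ± √148) / 8, so p ≈ -1.2293 or p ≈ -4.2707.
Neither value makes a denominator zero (p ≠ -4, p ≠ -1), so both are valid.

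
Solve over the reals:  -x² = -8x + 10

x = 1.5505 or x = 6.4495

Rearrange to standard form: -x² + 8x - 10 = 0.
Discriminant: (8)² − 4·(-1)·(-10) = 24.
Quadratic formula: x = (-8 ± √24) / (-2).
So x = 4 - √(6) ≈ 1.5505 or x = √(6) + 4 ≈ 6.4495.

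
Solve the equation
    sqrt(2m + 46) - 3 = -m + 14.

m = 9

Isolate the radical: sqrt(2m + 46) = -m + 17.
Square both sides: 2m + 46 = (-m + 17)^2.
Expand and rearrange: m^2 - 36m + 243 = 0.
Solving gives m = 27 or m = 9.
Check each candidate in the original equation:
  m = 27: sqrt(100) = 10, while -m + 17 = -10 — extraneous.
  m = 9: sqrt(64) = 8, while -m + 17 = 8 — valid.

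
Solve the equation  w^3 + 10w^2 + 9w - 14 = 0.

Possible rational roots are divisors of -14. Testing w = -2 gives 0, so (w + 2) is a factor.
Divide: w^3 + 10w^2 + 9w - 14 = (w + 2)(w^2 + 8w - 7).
Apply the quadratic formula to w^2 + 8w - 7 = 0: w = (-8 +/- sqrt(92))/2, i.e. w ~= 0.7958 or w ~= -8.7958.

w = -8.7958 or w = -2 or w = 0.7958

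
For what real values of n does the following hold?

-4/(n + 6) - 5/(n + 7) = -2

Multiply both sides by (n + 6)(n + 7):
-4(n + 7) - 5(n + 6) = -2(n + 6)(n + 7).
Expand and collect terms: -2n^2 - 17n - 26 = 0.
Factor or apply the quadratic formula: n = -6.5 or n = -2.
Neither value makes a denominator zero (n != -6, n != -7), so both are valid.

n = -6.5 or n = -2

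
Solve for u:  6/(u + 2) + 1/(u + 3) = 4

Multiply both sides by (u + 2)(u + 3):
6(u + 3) + (u + 2) = 4(u + 2)(u + 3).
Expand and collect terms: 4u² + 13u + 4 = 0.
By the quadratic formula, u = (-13 ± √105) / 8, so u ≈ -0.3441 or u ≈ -2.9059.
Neither value makes a denominator zero (u ≠ -2, u ≠ -3), so both are valid.

u = -2.9059 or u = -0.3441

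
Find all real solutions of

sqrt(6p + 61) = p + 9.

Square both sides: 6p + 61 = (p + 9)^2.
Expand and rearrange: p^2 + 12p + 20 = 0.
Solving gives p = -2 or p = -10.
Check each candidate in the original equation:
  p = -2: sqrt(49) = 7, while p + 9 = 7 — valid.
  p = -10: sqrt(1) = 1, while p + 9 = -1 — extraneous.

p = -2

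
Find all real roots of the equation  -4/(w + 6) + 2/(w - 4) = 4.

w = -6.9564 or w = 4.4564

Multiply both sides by (w + 6)(w - 4):
-4(w - 4) + 2(w + 6) = 4(w + 6)(w - 4).
Expand and collect terms: 4w² + 10w - 124 = 0.
By the quadratic formula, w = (-10 ± √2084) / 8, so w ≈ 4.4564 or w ≈ -6.9564.
Neither value makes a denominator zero (w ≠ -6, w ≠ 4), so both are valid.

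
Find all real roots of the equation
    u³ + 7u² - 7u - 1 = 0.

u = -7.873 or u = -0.127 or u = 1

Possible rational roots are divisors of -1. Testing u = 1 gives 0, so (u - 1) is a factor.
Divide: u³ + 7u² - 7u - 1 = (u - 1)(u² + 8u + 1).
Apply the quadratic formula to u² + 8u + 1 = 0: u = (-8 ± √60)/2, i.e. u ≈ -0.127 or u ≈ -7.873.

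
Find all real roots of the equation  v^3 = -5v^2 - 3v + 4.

v = -4 or v = -1.618 or v = 0.618

Rearrange: v^3 + 5v^2 + 3v - 4 = 0.
Possible rational roots are divisors of -4. Testing v = -4 gives 0, so (v + 4) is a factor.
Divide: v^3 + 5v^2 + 3v - 4 = (v + 4)(v^2 + v - 1).
Apply the quadratic formula to v^2 + v - 1 = 0: v = (-1 +/- sqrt(5))/2, i.e. v ~= 0.618 or v ~= -1.618.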